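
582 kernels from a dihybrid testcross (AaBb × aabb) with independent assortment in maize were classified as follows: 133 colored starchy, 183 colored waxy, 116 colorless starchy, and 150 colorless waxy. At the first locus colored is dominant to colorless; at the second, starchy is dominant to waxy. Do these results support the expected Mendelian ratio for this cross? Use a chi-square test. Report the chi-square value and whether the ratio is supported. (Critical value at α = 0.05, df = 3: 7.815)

A dihybrid testcross with independent assortment gives a 1:1:1:1 ratio.
Total ratio parts = 4. Expected numbers out of 582:
  colored starchy: 582 × 1/4 = 145.5
  colored waxy: 582 × 1/4 = 145.5
  colorless starchy: 582 × 1/4 = 145.5
  colorless waxy: 582 × 1/4 = 145.5
χ² = Σ (O − E)² / E
  colored starchy: (133 − 145.5)² / 145.5 = 1.0739
  colored waxy: (183 − 145.5)² / 145.5 = 9.6649
  colorless starchy: (116 − 145.5)² / 145.5 = 5.9811
  colorless waxy: (150 − 145.5)² / 145.5 = 0.1392
χ² = 1.0739 + 9.6649 + 5.9811 + 0.1392 = 16.8591 ≈ 16.859
Degrees of freedom = 4 − 1 = 3; critical value at α = 0.05 is 7.815.
Since 16.859 > 7.815, we reject the null hypothesis — the data do not fit the 1:1:1:1 ratio.

16.859; not consistent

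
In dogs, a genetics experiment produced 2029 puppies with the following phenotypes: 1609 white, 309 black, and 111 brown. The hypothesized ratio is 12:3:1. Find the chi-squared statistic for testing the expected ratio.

20.389

Expected counts for N = 2029 under a 12:3:1 ratio (total parts = 16):
  white: 2029 × 12/16 = 1521.75
  black: 2029 × 3/16 = 380.4375
  brown: 2029 × 1/16 = 126.8125
χ² = Σ (O − E)² / E
  white: (1609 − 1521.75)² / 1521.75 = 5.0025
  black: (309 − 380.4375)² / 380.4375 = 13.4143
  brown: (111 − 126.8125)² / 126.8125 = 1.9717
χ² = 5.0025 + 13.4143 + 1.9717 = 20.3885 ≈ 20.389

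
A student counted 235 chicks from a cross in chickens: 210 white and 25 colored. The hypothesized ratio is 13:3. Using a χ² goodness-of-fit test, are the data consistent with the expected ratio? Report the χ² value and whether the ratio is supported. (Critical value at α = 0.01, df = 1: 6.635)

10.150; not consistent

Total ratio parts = 16. Expected numbers out of 235:
  white: 235 × 13/16 = 190.9375
  colored: 235 × 3/16 = 44.0625
χ² = Σ (O − E)² / E
  white: (210 − 190.9375)² / 190.9375 = 1.9031
  colored: (25 − 44.0625)² / 44.0625 = 8.2469
χ² = 1.9031 + 8.2469 = 10.150
Degrees of freedom = 2 − 1 = 1; critical value at α = 0.01 is 6.635.
Since 10.150 > 6.635, we reject the null hypothesis — the data do not fit the 13:3 ratio.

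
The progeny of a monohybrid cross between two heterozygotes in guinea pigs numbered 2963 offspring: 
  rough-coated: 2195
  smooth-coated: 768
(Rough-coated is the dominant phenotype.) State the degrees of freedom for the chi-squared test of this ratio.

1

For a monohybrid cross between heterozygotes with complete dominance, the expected phenotypic ratio is 3:1.
A goodness-of-fit test with 2 phenotype classes has df = 2 − 1 = 1.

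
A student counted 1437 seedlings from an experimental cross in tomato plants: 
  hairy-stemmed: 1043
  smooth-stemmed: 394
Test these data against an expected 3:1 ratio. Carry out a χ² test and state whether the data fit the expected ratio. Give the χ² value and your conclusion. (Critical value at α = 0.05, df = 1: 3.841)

4.482; not consistent

Under the 3:1 hypothesis (Σ ratio = 4, N = 1437):
  hairy-stemmed: 1437 × 3/4 = 1077.75
  smooth-stemmed: 1437 × 1/4 = 359.25
χ² = Σ (O − E)² / E
  hairy-stemmed: (1043 − 1077.75)² / 1077.75 = 1.1204
  smooth-stemmed: (394 − 359.25)² / 359.25 = 3.3613
χ² = 1.1204 + 3.3613 = 4.4817 ≈ 4.482
Degrees of freedom = 2 − 1 = 1; critical value at α = 0.05 is 3.841.
Since 4.482 > 3.841, we reject the null hypothesis — the data do not fit the 3:1 ratio.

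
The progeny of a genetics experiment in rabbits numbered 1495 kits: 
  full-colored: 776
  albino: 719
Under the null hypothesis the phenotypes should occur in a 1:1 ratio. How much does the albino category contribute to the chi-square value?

Total ratio parts = 2. Expected numbers out of 1495:
  full-colored: 1495 × 1/2 = 747.5
  albino: 1495 × 1/2 = 747.5
Contribution of albino: (719 − 747.5)² / 747.5 = 1.0866

1.087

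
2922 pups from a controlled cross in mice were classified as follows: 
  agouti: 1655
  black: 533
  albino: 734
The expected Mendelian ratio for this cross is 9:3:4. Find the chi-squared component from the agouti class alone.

Expected counts for N = 2922 under a 9:3:4 ratio (total parts = 16):
  agouti: 2922 × 9/16 = 1643.625
  black: 2922 × 3/16 = 547.875
  albino: 2922 × 4/16 = 730.5
Contribution of agouti: (1655 − 1643.625)² / 1643.625 = 0.0787

0.079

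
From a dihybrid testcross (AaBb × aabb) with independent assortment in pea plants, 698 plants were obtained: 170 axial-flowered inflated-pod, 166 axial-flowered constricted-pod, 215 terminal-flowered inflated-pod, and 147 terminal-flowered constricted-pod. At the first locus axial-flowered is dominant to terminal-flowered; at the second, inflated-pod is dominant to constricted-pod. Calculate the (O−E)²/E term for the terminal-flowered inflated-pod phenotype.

9.400

A dihybrid testcross with independent assortment gives a 1:1:1:1 ratio.
The 1:1:1:1 ratio has 4 parts, so with N = 698 the expected counts are:
  axial-flowered inflated-pod: 698 × 1/4 = 174.5
  axial-flowered constricted-pod: 698 × 1/4 = 174.5
  terminal-flowered inflated-pod: 698 × 1/4 = 174.5
  terminal-flowered constricted-pod: 698 × 1/4 = 174.5
Contribution of terminal-flowered inflated-pod: (215 − 174.5)² / 174.5 = 9.3997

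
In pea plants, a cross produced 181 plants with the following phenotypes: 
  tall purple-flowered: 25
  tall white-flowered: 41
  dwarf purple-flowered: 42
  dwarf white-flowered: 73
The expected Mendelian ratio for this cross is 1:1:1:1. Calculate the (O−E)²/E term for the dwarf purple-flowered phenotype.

Under the 1:1:1:1 hypothesis (Σ ratio = 4, N = 181):
  tall purple-flowered: 181 × 1/4 = 45.25
  tall white-flowered: 181 × 1/4 = 45.25
  dwarf purple-flowered: 181 × 1/4 = 45.25
  dwarf white-flowered: 181 × 1/4 = 45.25
Contribution of dwarf purple-flowered: (42 − 45.25)² / 45.25 = 0.2334

0.233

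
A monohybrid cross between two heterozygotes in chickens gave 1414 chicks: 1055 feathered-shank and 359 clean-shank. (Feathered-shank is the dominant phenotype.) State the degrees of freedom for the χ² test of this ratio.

For a monohybrid cross between heterozygotes with complete dominance, the expected phenotypic ratio is 3:1.
A goodness-of-fit test with 2 phenotype classes has df = 2 − 1 = 1.

1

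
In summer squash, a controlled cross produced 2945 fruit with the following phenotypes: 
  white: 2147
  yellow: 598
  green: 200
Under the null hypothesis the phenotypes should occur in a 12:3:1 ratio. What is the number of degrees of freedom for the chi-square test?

2

A goodness-of-fit test with 3 phenotype classes has df = 3 − 1 = 2.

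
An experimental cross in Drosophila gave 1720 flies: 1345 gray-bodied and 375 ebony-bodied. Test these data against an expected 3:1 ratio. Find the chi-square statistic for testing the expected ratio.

Expected counts for N = 1720 under a 3:1 ratio (total parts = 4):
  gray-bodied: 1720 × 3/4 = 1290
  ebony-bodied: 1720 × 1/4 = 430
χ² = Σ (O − E)² / E
  gray-bodied: (1345 − 1290)² / 1290 = 2.3450
  ebony-bodied: (375 − 430)² / 430 = 7.0349
χ² = 2.3450 + 7.0349 = 9.3799 ≈ 9.380

9.380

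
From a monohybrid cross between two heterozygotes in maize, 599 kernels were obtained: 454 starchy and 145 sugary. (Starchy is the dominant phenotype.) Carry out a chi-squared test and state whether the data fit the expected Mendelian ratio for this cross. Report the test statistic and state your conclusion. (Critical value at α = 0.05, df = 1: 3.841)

For a monohybrid cross between heterozygotes with complete dominance, the expected phenotypic ratio is 3:1.
The 3:1 ratio has 4 parts, so with N = 599 the expected counts are:
  starchy: 599 × 3/4 = 449.25
  sugary: 599 × 1/4 = 149.75
χ² = Σ (O − E)² / E
  starchy: (454 − 449.25)² / 449.25 = 0.0502
  sugary: (145 − 149.75)² / 149.75 = 0.1507
χ² = 0.0502 + 0.1507 = 0.2009 ≈ 0.201
Degrees of freedom = 2 − 1 = 1; critical value at α = 0.05 is 3.841.
Since 0.201 < 3.841, we fail to reject the null hypothesis — the data are consistent with the 3:1 ratio.

0.201; consistent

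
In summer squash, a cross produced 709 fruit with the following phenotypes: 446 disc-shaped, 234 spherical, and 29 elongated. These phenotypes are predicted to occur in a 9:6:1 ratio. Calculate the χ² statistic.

Expected counts for N = 709 under a 9:6:1 ratio (total parts = 16):
  disc-shaped: 709 × 9/16 = 398.8125
  spherical: 709 × 6/16 = 265.875
  elongated: 709 × 1/16 = 44.3125
χ² = Σ (O − E)² / E
  disc-shaped: (446 − 398.8125)² / 398.8125 = 5.5832
  spherical: (234 − 265.875)² / 265.875 = 3.8214
  elongated: (29 − 44.3125)² / 44.3125 = 5.2913
χ² = 5.5832 + 3.8214 + 5.2913 = 14.6959 ≈ 14.696

14.696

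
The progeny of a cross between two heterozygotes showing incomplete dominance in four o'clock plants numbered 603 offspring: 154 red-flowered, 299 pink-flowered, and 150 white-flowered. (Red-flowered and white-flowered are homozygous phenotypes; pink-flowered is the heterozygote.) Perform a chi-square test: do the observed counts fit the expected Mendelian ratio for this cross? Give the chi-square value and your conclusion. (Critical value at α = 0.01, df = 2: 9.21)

0.095; consistent

With incomplete dominance, a heterozygote × heterozygote cross gives a 1:2:1 phenotypic ratio.
Expected counts for N = 603 under a 1:2:1 ratio (total parts = 4):
  red-flowered: 603 × 1/4 = 150.75
  pink-flowered: 603 × 2/4 = 301.5
  white-flowered: 603 × 1/4 = 150.75
χ² = Σ (O − E)² / E
  red-flowered: (154 − 150.75)² / 150.75 = 0.0701
  pink-flowered: (299 − 301.5)² / 301.5 = 0.0207
  white-flowered: (150 − 150.75)² / 150.75 = 0.0037
χ² = 0.0701 + 0.0207 + 0.0037 = 0.0945 ≈ 0.095
Degrees of freedom = 3 − 1 = 2; critical value at α = 0.01 is 9.21.
Since 0.095 < 9.21, we fail to reject the null hypothesis — the data are consistent with the 1:2:1 ratio.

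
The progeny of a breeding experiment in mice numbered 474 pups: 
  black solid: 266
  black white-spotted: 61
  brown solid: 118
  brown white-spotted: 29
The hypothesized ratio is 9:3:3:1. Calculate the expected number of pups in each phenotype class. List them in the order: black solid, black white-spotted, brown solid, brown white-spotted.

266.625, 88.875, 88.875, 29.625

Expected counts for N = 474 under a 9:3:3:1 ratio (total parts = 16):
  black solid: 474 × 9/16 = 266.625
  black white-spotted: 474 × 3/16 = 88.875
  brown solid: 474 × 3/16 = 88.875
  brown white-spotted: 474 × 1/16 = 29.625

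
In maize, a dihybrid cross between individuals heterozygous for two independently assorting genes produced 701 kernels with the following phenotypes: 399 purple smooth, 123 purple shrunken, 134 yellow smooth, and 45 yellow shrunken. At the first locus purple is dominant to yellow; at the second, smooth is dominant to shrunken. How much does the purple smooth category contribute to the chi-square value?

0.056

A dihybrid F₂ with independent assortment and complete dominance at both loci gives a 9:3:3:1 phenotypic ratio.
Expected counts for N = 701 under a 9:3:3:1 ratio (total parts = 16):
  purple smooth: 701 × 9/16 = 394.3125
  purple shrunken: 701 × 3/16 = 131.4375
  yellow smooth: 701 × 3/16 = 131.4375
  yellow shrunken: 701 × 1/16 = 43.8125
Contribution of purple smooth: (399 − 394.3125)² / 394.3125 = 0.0557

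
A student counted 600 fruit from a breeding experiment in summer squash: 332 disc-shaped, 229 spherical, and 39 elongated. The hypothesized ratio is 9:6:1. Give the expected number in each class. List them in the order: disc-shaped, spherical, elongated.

337.5, 225, 37.5

The 9:6:1 ratio has 16 parts, so with N = 600 the expected counts are:
  disc-shaped: 600 × 9/16 = 337.5
  spherical: 600 × 6/16 = 225
  elongated: 600 × 1/16 = 37.5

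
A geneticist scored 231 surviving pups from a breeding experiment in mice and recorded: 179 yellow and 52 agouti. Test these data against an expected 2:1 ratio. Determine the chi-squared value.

12.175

The 2:1 ratio has 3 parts, so with N = 231 the expected counts are:
  yellow: 231 × 2/3 = 154
  agouti: 231 × 1/3 = 77
χ² = Σ (O − E)² / E
  yellow: (179 − 154)² / 154 = 4.0584
  agouti: (52 − 77)² / 77 = 8.1169
χ² = 4.0584 + 8.1169 = 12.1753 ≈ 12.175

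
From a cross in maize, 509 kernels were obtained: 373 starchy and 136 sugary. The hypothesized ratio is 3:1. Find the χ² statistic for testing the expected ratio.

0.802

Total ratio parts = 4. Expected numbers out of 509:
  starchy: 509 × 3/4 = 381.75
  sugary: 509 × 1/4 = 127.25
χ² = Σ (O − E)² / E
  starchy: (373 − 381.75)² / 381.75 = 0.2006
  sugary: (136 − 127.25)² / 127.25 = 0.6017
χ² = 0.2006 + 0.6017 = 0.8023 ≈ 0.802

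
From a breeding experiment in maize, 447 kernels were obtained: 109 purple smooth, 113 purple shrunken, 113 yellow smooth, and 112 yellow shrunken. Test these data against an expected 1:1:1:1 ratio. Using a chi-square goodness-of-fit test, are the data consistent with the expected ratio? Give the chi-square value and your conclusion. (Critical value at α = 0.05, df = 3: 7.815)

0.096; consistent

Expected counts for N = 447 under a 1:1:1:1 ratio (total parts = 4):
  purple smooth: 447 × 1/4 = 111.75
  purple shrunken: 447 × 1/4 = 111.75
  yellow smooth: 447 × 1/4 = 111.75
  yellow shrunken: 447 × 1/4 = 111.75
χ² = Σ (O − E)² / E
  purple smooth: (109 − 111.75)² / 111.75 = 0.0677
  purple shrunken: (113 − 111.75)² / 111.75 = 0.0140
  yellow smooth: (113 − 111.75)² / 111.75 = 0.0140
  yellow shrunken: (112 − 111.75)² / 111.75 = 0.0006
χ² = 0.0677 + 0.0140 + 0.0140 + 0.0006 = 0.0963 ≈ 0.096
Degrees of freedom = 4 − 1 = 3; critical value at α = 0.05 is 7.815.
Since 0.096 < 7.815, we fail to reject the null hypothesis — the data are consistent with the 1:1:1:1 ratio.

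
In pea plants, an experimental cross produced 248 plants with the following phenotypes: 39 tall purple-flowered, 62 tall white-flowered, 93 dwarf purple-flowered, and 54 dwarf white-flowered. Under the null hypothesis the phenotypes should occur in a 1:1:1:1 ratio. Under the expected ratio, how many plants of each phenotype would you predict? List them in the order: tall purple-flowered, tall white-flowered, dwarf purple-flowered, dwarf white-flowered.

Expected counts for N = 248 under a 1:1:1:1 ratio (total parts = 4):
  tall purple-flowered: 248 × 1/4 = 62
  tall white-flowered: 248 × 1/4 = 62
  dwarf purple-flowered: 248 × 1/4 = 62
  dwarf white-flowered: 248 × 1/4 = 62

62, 62, 62, 62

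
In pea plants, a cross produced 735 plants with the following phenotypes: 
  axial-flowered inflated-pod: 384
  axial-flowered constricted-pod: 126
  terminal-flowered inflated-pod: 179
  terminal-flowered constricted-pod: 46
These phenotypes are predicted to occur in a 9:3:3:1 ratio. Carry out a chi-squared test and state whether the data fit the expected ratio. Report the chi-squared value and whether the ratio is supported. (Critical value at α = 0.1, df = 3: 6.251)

15.418; not consistent

Total ratio parts = 16. Expected numbers out of 735:
  axial-flowered inflated-pod: 735 × 9/16 = 413.4375
  axial-flowered constricted-pod: 735 × 3/16 = 137.8125
  terminal-flowered inflated-pod: 735 × 3/16 = 137.8125
  terminal-flowered constricted-pod: 735 × 1/16 = 45.9375
χ² = Σ (O − E)² / E
  axial-flowered inflated-pod: (384 − 413.4375)² / 413.4375 = 2.0960
  axial-flowered constricted-pod: (126 − 137.8125)² / 137.8125 = 1.0125
  terminal-flowered inflated-pod: (179 − 137.8125)² / 137.8125 = 12.3096
  terminal-flowered constricted-pod: (46 − 45.9375)² / 45.9375 = 0.0001
χ² = 2.0960 + 1.0125 + 12.3096 + 0.0001 = 15.4182 ≈ 15.418
Degrees of freedom = 4 − 1 = 3; critical value at α = 0.1 is 6.251.
Since 15.418 > 6.251, we reject the null hypothesis — the data do not fit the 9:3:3:1 ratio.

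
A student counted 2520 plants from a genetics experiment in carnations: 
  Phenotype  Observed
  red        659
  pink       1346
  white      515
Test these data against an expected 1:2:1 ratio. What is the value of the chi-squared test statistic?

28.197

Total ratio parts = 4. Expected numbers out of 2520:
  red: 2520 × 1/4 = 630
  pink: 2520 × 2/4 = 1260
  white: 2520 × 1/4 = 630
χ² = Σ (O − E)² / E
  red: (659 − 630)² / 630 = 1.3349
  pink: (1346 − 1260)² / 1260 = 5.8698
  white: (515 − 630)² / 630 = 20.9921
χ² = 1.3349 + 5.8698 + 20.9921 = 28.1968 ≈ 28.197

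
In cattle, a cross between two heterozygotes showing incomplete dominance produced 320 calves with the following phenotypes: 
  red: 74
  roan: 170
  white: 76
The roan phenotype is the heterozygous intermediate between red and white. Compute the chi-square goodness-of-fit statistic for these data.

With incomplete dominance, a heterozygote × heterozygote cross gives a 1:2:1 phenotypic ratio.
The 1:2:1 ratio has 4 parts, so with N = 320 the expected counts are:
  red: 320 × 1/4 = 80
  roan: 320 × 2/4 = 160
  white: 320 × 1/4 = 80
χ² = Σ (O − E)² / E
  red: (74 − 80)² / 80 = 0.4500
  roan: (170 − 160)² / 160 = 0.6250
  white: (76 − 80)² / 80 = 0.2000
χ² = 0.4500 + 0.6250 + 0.2000 = 1.275

1.275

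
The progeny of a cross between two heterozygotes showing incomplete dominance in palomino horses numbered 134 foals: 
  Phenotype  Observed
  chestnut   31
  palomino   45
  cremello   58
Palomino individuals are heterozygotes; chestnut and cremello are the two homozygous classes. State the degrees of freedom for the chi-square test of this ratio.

With incomplete dominance, a heterozygote × heterozygote cross gives a 1:2:1 phenotypic ratio.
A goodness-of-fit test with 3 phenotype classes has df = 3 − 1 = 2.

2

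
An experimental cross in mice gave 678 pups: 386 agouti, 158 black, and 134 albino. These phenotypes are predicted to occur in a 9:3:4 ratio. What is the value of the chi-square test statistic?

Total ratio parts = 16. Expected numbers out of 678:
  agouti: 678 × 9/16 = 381.375
  black: 678 × 3/16 = 127.125
  albino: 678 × 4/16 = 169.5
χ² = Σ (O − E)² / E
  agouti: (386 − 381.375)² / 381.375 = 0.0561
  black: (158 − 127.125)² / 127.125 = 7.4986
  albino: (134 − 169.5)² / 169.5 = 7.4351
χ² = 0.0561 + 7.4986 + 7.4351 = 14.9898 ≈ 14.990

14.990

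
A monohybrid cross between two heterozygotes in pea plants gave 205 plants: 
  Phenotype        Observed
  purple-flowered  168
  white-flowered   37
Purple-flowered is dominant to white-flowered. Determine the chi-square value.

5.283

For a monohybrid cross between heterozygotes with complete dominance, the expected phenotypic ratio is 3:1.
Under the 3:1 hypothesis (Σ ratio = 4, N = 205):
  purple-flowered: 205 × 3/4 = 153.75
  white-flowered: 205 × 1/4 = 51.25
χ² = Σ (O − E)² / E
  purple-flowered: (168 − 153.75)² / 153.75 = 1.3207
  white-flowered: (37 − 51.25)² / 51.25 = 3.9622
χ² = 1.3207 + 3.9622 = 5.2829 ≈ 5.283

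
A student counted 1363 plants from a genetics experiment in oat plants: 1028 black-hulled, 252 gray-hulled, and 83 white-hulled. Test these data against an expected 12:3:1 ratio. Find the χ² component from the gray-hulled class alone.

0.050

Total ratio parts = 16. Expected numbers out of 1363:
  black-hulled: 1363 × 12/16 = 1022.25
  gray-hulled: 1363 × 3/16 = 255.5625
  white-hulled: 1363 × 1/16 = 85.1875
Contribution of gray-hulled: (252 − 255.5625)² / 255.5625 = 0.0497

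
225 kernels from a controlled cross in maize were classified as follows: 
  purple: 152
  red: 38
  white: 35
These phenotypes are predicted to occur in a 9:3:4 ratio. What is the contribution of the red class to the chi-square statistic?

0.416

Under the 9:3:4 hypothesis (Σ ratio = 16, N = 225):
  purple: 225 × 9/16 = 126.5625
  red: 225 × 3/16 = 42.1875
  white: 225 × 4/16 = 56.25
Contribution of red: (38 − 42.1875)² / 42.1875 = 0.4156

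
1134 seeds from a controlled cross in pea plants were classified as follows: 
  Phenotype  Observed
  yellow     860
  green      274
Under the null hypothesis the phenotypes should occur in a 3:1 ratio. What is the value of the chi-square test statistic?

0.424

Under the 3:1 hypothesis (Σ ratio = 4, N = 1134):
  yellow: 1134 × 3/4 = 850.5
  green: 1134 × 1/4 = 283.5
χ² = Σ (O − E)² / E
  yellow: (860 − 850.5)² / 850.5 = 0.1061
  green: (274 − 283.5)² / 283.5 = 0.3183
χ² = 0.1061 + 0.3183 = 0.4244 ≈ 0.424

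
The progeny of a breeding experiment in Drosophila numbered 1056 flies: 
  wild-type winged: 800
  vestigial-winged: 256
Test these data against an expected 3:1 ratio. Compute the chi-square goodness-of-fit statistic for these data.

The 3:1 ratio has 4 parts, so with N = 1056 the expected counts are:
  wild-type winged: 1056 × 3/4 = 792
  vestigial-winged: 1056 × 1/4 = 264
χ² = Σ (O − E)² / E
  wild-type winged: (800 − 792)² / 792 = 0.0808
  vestigial-winged: (256 − 264)² / 264 = 0.2424
χ² = 0.0808 + 0.2424 = 0.3232 ≈ 0.323

0.323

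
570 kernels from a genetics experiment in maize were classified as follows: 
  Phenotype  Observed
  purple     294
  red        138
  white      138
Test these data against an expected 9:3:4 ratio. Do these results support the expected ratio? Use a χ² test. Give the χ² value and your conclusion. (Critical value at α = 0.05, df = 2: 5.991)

11.418; not consistent

Under the 9:3:4 hypothesis (Σ ratio = 16, N = 570):
  purple: 570 × 9/16 = 320.625
  red: 570 × 3/16 = 106.875
  white: 570 × 4/16 = 142.5
χ² = Σ (O − E)² / E
  purple: (294 − 320.625)² / 320.625 = 2.2110
  red: (138 − 106.875)² / 106.875 = 9.0645
  white: (138 − 142.5)² / 142.5 = 0.1421
χ² = 2.2110 + 9.0645 + 0.1421 = 11.4176 ≈ 11.418
Degrees of freedom = 3 − 1 = 2; critical value at α = 0.05 is 5.991.
Since 11.418 > 5.991, we reject the null hypothesis — the data do not fit the 9:3:4 ratio.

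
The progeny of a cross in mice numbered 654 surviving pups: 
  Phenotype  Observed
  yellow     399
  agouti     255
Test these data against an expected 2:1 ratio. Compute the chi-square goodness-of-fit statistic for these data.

9.420

The 2:1 ratio has 3 parts, so with N = 654 the expected counts are:
  yellow: 654 × 2/3 = 436
  agouti: 654 × 1/3 = 218
χ² = Σ (O − E)² / E
  yellow: (399 − 436)² / 436 = 3.1399
  agouti: (255 − 218)² / 218 = 6.2798
χ² = 3.1399 + 6.2798 = 9.4197 ≈ 9.420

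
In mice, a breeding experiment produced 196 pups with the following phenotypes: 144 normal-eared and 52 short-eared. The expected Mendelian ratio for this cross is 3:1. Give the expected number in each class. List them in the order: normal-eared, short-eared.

147, 49

Total ratio parts = 4. Expected numbers out of 196:
  normal-eared: 196 × 3/4 = 147
  short-eared: 196 × 1/4 = 49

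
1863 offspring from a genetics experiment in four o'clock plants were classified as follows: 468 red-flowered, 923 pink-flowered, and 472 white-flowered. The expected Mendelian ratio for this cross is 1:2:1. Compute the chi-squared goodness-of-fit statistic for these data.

0.172

Total ratio parts = 4. Expected numbers out of 1863:
  red-flowered: 1863 × 1/4 = 465.75
  pink-flowered: 1863 × 2/4 = 931.5
  white-flowered: 1863 × 1/4 = 465.75
χ² = Σ (O − E)² / E
  red-flowered: (468 − 465.75)² / 465.75 = 0.0109
  pink-flowered: (923 − 931.5)² / 931.5 = 0.0776
  white-flowered: (472 − 465.75)² / 465.75 = 0.0839
χ² = 0.0109 + 0.0776 + 0.0839 = 0.1724 ≈ 0.172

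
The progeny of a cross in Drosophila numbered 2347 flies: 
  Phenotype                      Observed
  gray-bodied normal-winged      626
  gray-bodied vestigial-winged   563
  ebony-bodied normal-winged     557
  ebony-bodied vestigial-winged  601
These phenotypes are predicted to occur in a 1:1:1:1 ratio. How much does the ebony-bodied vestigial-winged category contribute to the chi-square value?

Total ratio parts = 4. Expected numbers out of 2347:
  gray-bodied normal-winged: 2347 × 1/4 = 586.75
  gray-bodied vestigial-winged: 2347 × 1/4 = 586.75
  ebony-bodied normal-winged: 2347 × 1/4 = 586.75
  ebony-bodied vestigial-winged: 2347 × 1/4 = 586.75
Contribution of ebony-bodied vestigial-winged: (601 − 586.75)² / 586.75 = 0.3461

0.346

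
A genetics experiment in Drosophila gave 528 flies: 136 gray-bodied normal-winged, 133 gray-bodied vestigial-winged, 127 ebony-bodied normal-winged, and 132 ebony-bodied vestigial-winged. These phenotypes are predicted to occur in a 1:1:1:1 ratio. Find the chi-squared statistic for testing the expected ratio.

Under the 1:1:1:1 hypothesis (Σ ratio = 4, N = 528):
  gray-bodied normal-winged: 528 × 1/4 = 132
  gray-bodied vestigial-winged: 528 × 1/4 = 132
  ebony-bodied normal-winged: 528 × 1/4 = 132
  ebony-bodied vestigial-winged: 528 × 1/4 = 132
χ² = Σ (O − E)² / E
  gray-bodied normal-winged: (136 − 132)² / 132 = 0.1212
  gray-bodied vestigial-winged: (133 − 132)² / 132 = 0.0076
  ebony-bodied normal-winged: (127 − 132)² / 132 = 0.1894
  ebony-bodied vestigial-winged: (132 − 132)² / 132 = 0.0000
χ² = 0.1212 + 0.0076 + 0.1894 + 0.0000 = 0.3182 ≈ 0.318

0.318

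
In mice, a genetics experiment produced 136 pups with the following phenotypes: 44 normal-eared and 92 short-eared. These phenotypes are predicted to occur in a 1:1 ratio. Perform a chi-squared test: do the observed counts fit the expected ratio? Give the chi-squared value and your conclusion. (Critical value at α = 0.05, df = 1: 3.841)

The 1:1 ratio has 2 parts, so with N = 136 the expected counts are:
  normal-eared: 136 × 1/2 = 68
  short-eared: 136 × 1/2 = 68
χ² = Σ (O − E)² / E
  normal-eared: (44 − 68)² / 68 = 8.4706
  short-eared: (92 − 68)² / 68 = 8.4706
χ² = 8.4706 + 8.4706 = 16.9412 ≈ 16.941
Degrees of freedom = 2 − 1 = 1; critical value at α = 0.05 is 3.841.
Since 16.941 > 3.841, we reject the null hypothesis — the data do not fit the 1:1 ratio.

16.941; not consistent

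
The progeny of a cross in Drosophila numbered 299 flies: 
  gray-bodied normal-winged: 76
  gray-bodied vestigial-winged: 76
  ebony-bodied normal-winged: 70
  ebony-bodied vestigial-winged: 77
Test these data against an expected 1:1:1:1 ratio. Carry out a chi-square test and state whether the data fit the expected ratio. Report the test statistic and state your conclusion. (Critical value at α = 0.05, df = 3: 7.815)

Under the 1:1:1:1 hypothesis (Σ ratio = 4, N = 299):
  gray-bodied normal-winged: 299 × 1/4 = 74.75
  gray-bodied vestigial-winged: 299 × 1/4 = 74.75
  ebony-bodied normal-winged: 299 × 1/4 = 74.75
  ebony-bodied vestigial-winged: 299 × 1/4 = 74.75
χ² = Σ (O − E)² / E
  gray-bodied normal-winged: (76 − 74.75)² / 74.75 = 0.0209
  gray-bodied vestigial-winged: (76 − 74.75)² / 74.75 = 0.0209
  ebony-bodied normal-winged: (70 − 74.75)² / 74.75 = 0.3018
  ebony-bodied vestigial-winged: (77 − 74.75)² / 74.75 = 0.0677
χ² = 0.0209 + 0.0209 + 0.3018 + 0.0677 = 0.4113 ≈ 0.411
Degrees of freedom = 4 − 1 = 3; critical value at α = 0.05 is 7.815.
Since 0.411 < 7.815, we fail to reject the null hypothesis — the data are consistent with the 1:1:1:1 ratio.

0.411; consistent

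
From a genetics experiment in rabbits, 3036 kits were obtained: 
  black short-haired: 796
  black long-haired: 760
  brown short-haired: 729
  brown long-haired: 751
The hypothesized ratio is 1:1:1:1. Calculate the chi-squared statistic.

3.075

Expected counts for N = 3036 under a 1:1:1:1 ratio (total parts = 4):
  black short-haired: 3036 × 1/4 = 759
  black long-haired: 3036 × 1/4 = 759
  brown short-haired: 3036 × 1/4 = 759
  brown long-haired: 3036 × 1/4 = 759
χ² = Σ (O − E)² / E
  black short-haired: (796 − 759)² / 759 = 1.8037
  black long-haired: (760 − 759)² / 759 = 0.0013
  brown short-haired: (729 − 759)² / 759 = 1.1858
  brown long-haired: (751 − 759)² / 759 = 0.0843
χ² = 1.8037 + 0.0013 + 1.1858 + 0.0843 = 3.0751 ≈ 3.075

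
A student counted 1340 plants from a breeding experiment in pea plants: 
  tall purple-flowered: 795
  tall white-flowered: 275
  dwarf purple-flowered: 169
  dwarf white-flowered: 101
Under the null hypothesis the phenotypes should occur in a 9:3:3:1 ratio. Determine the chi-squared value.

The 9:3:3:1 ratio has 16 parts, so with N = 1340 the expected counts are:
  tall purple-flowered: 1340 × 9/16 = 753.75
  tall white-flowered: 1340 × 3/16 = 251.25
  dwarf purple-flowered: 1340 × 3/16 = 251.25
  dwarf white-flowered: 1340 × 1/16 = 83.75
χ² = Σ (O − E)² / E
  tall purple-flowered: (795 − 753.75)² / 753.75 = 2.2575
  tall white-flowered: (275 − 251.25)² / 251.25 = 2.2450
  dwarf purple-flowered: (169 − 251.25)² / 251.25 = 26.9256
  dwarf white-flowered: (101 − 83.75)² / 83.75 = 3.5530
χ² = 2.2575 + 2.2450 + 26.9256 + 3.5530 = 34.9811 ≈ 34.981

34.981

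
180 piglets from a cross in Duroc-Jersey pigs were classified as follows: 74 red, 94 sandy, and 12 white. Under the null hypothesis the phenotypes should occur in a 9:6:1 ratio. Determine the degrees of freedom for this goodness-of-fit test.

2

A goodness-of-fit test with 3 phenotype classes has df = 3 − 1 = 2.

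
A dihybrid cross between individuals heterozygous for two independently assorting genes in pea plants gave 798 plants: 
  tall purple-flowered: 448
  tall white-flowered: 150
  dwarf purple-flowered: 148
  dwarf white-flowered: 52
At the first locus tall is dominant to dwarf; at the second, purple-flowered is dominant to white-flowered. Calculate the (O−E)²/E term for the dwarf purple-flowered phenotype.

A dihybrid F₂ with independent assortment and complete dominance at both loci gives a 9:3:3:1 phenotypic ratio.
Expected counts for N = 798 under a 9:3:3:1 ratio (total parts = 16):
  tall purple-flowered: 798 × 9/16 = 448.875
  tall white-flowered: 798 × 3/16 = 149.625
  dwarf purple-flowered: 798 × 3/16 = 149.625
  dwarf white-flowered: 798 × 1/16 = 49.875
Contribution of dwarf purple-flowered: (148 − 149.625)² / 149.625 = 0.0176

0.018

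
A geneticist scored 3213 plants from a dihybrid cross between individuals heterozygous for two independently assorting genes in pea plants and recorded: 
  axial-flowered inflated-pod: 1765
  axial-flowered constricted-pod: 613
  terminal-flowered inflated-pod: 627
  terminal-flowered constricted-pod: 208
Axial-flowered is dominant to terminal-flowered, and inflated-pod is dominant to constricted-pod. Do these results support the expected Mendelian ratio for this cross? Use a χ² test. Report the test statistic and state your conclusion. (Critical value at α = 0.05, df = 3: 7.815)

2.435; consistent

A dihybrid F₂ with independent assortment and complete dominance at both loci gives a 9:3:3:1 phenotypic ratio.
Total ratio parts = 16. Expected numbers out of 3213:
  axial-flowered inflated-pod: 3213 × 9/16 = 1807.3125
  axial-flowered constricted-pod: 3213 × 3/16 = 602.4375
  terminal-flowered inflated-pod: 3213 × 3/16 = 602.4375
  terminal-flowered constricted-pod: 3213 × 1/16 = 200.8125
χ² = Σ (O − E)² / E
  axial-flowered inflated-pod: (1765 − 1807.3125)² / 1807.3125 = 0.9906
  axial-flowered constricted-pod: (613 − 602.4375)² / 602.4375 = 0.1852
  terminal-flowered inflated-pod: (627 − 602.4375)² / 602.4375 = 1.0015
  terminal-flowered constricted-pod: (208 − 200.8125)² / 200.8125 = 0.2573
χ² = 0.9906 + 0.1852 + 1.0015 + 0.2573 = 2.4346 ≈ 2.435
Degrees of freedom = 4 − 1 = 3; critical value at α = 0.05 is 7.815.
Since 2.435 < 7.815, we fail to reject the null hypothesis — the data are consistent with the 9:3:3:1 ratio.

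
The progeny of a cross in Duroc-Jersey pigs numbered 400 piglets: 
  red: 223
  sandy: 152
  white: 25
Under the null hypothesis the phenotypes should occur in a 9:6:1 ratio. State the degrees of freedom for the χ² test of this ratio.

2

A goodness-of-fit test with 3 phenotype classes has df = 3 − 1 = 2.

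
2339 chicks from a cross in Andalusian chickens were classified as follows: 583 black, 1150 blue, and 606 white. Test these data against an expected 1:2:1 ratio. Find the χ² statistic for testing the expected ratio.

1.103

The 1:2:1 ratio has 4 parts, so with N = 2339 the expected counts are:
  black: 2339 × 1/4 = 584.75
  blue: 2339 × 2/4 = 1169.5
  white: 2339 × 1/4 = 584.75
χ² = Σ (O − E)² / E
  black: (583 − 584.75)² / 584.75 = 0.0052
  blue: (1150 − 1169.5)² / 1169.5 = 0.3251
  white: (606 − 584.75)² / 584.75 = 0.7722
χ² = 0.0052 + 0.3251 + 0.7722 = 1.1025 ≈ 1.103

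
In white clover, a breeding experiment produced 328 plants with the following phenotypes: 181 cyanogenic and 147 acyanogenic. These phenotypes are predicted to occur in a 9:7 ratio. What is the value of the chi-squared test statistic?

Under the 9:7 hypothesis (Σ ratio = 16, N = 328):
  cyanogenic: 328 × 9/16 = 184.5
  acyanogenic: 328 × 7/16 = 143.5
χ² = Σ (O − E)² / E
  cyanogenic: (181 − 184.5)² / 184.5 = 0.0664
  acyanogenic: (147 − 143.5)² / 143.5 = 0.0854
χ² = 0.0664 + 0.0854 = 0.1518 ≈ 0.152

0.152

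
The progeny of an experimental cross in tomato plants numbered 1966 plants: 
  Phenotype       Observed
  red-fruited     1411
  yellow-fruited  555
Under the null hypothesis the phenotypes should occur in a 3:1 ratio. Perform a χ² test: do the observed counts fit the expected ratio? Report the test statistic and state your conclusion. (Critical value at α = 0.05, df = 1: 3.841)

10.939; not consistent

The 3:1 ratio has 4 parts, so with N = 1966 the expected counts are:
  red-fruited: 1966 × 3/4 = 1474.5
  yellow-fruited: 1966 × 1/4 = 491.5
χ² = Σ (O − E)² / E
  red-fruited: (1411 − 1474.5)² / 1474.5 = 2.7347
  yellow-fruited: (555 − 491.5)² / 491.5 = 8.2040
χ² = 2.7347 + 8.2040 = 10.9387 ≈ 10.939
Degrees of freedom = 2 − 1 = 1; critical value at α = 0.05 is 3.841.
Since 10.939 > 3.841, we reject the null hypothesis — the data do not fit the 3:1 ratio.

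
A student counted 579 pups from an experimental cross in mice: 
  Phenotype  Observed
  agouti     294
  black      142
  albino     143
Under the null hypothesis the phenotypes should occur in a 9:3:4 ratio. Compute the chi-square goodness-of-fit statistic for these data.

The 9:3:4 ratio has 16 parts, so with N = 579 the expected counts are:
  agouti: 579 × 9/16 = 325.6875
  black: 579 × 3/16 = 108.5625
  albino: 579 × 4/16 = 144.75
χ² = Σ (O − E)² / E
  agouti: (294 − 325.6875)² / 325.6875 = 3.0830
  black: (142 − 108.5625)² / 108.5625 = 10.2988
  albino: (143 − 144.75)² / 144.75 = 0.0212
χ² = 3.0830 + 10.2988 + 0.0212 = 13.403

13.403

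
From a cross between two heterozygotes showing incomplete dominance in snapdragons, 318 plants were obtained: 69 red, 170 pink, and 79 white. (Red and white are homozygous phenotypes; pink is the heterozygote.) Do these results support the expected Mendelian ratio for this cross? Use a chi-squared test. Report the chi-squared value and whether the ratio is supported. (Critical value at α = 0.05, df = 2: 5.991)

2.151; consistent

With incomplete dominance, a heterozygote × heterozygote cross gives a 1:2:1 phenotypic ratio.
Expected counts for N = 318 under a 1:2:1 ratio (total parts = 4):
  red: 318 × 1/4 = 79.5
  pink: 318 × 2/4 = 159
  white: 318 × 1/4 = 79.5
χ² = Σ (O − E)² / E
  red: (69 − 79.5)² / 79.5 = 1.3868
  pink: (170 − 159)² / 159 = 0.7610
  white: (79 − 79.5)² / 79.5 = 0.0031
χ² = 1.3868 + 0.7610 + 0.0031 = 2.1509 ≈ 2.151
Degrees of freedom = 3 − 1 = 2; critical value at α = 0.05 is 5.991.
Since 2.151 < 5.991, we fail to reject the null hypothesis — the data are consistent with the 1:2:1 ratio.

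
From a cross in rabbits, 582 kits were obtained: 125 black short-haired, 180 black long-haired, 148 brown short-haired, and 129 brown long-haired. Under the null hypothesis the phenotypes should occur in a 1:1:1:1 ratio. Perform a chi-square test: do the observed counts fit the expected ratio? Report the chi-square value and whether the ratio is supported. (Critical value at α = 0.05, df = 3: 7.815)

Total ratio parts = 4. Expected numbers out of 582:
  black short-haired: 582 × 1/4 = 145.5
  black long-haired: 582 × 1/4 = 145.5
  brown short-haired: 582 × 1/4 = 145.5
  brown long-haired: 582 × 1/4 = 145.5
χ² = Σ (O − E)² / E
  black short-haired: (125 − 145.5)² / 145.5 = 2.8883
  black long-haired: (180 − 145.5)² / 145.5 = 8.1804
  brown short-haired: (148 − 145.5)² / 145.5 = 0.0430
  brown long-haired: (129 − 145.5)² / 145.5 = 1.8711
χ² = 2.8883 + 8.1804 + 0.0430 + 1.8711 = 12.9828 ≈ 12.983
Degrees of freedom = 4 − 1 = 3; critical value at α = 0.05 is 7.815.
Since 12.983 > 7.815, we reject the null hypothesis — the data do not fit the 1:1:1:1 ratio.

12.983; not consistent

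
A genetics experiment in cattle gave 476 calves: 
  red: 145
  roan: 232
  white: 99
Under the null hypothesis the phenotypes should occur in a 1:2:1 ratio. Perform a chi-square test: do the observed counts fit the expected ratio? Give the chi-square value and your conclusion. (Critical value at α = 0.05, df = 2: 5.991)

The 1:2:1 ratio has 4 parts, so with N = 476 the expected counts are:
  red: 476 × 1/4 = 119
  roan: 476 × 2/4 = 238
  white: 476 × 1/4 = 119
χ² = Σ (O − E)² / E
  red: (145 − 119)² / 119 = 5.6807
  roan: (232 − 238)² / 238 = 0.1513
  white: (99 − 119)² / 119 = 3.3613
χ² = 5.6807 + 0.1513 + 3.3613 = 9.1933 ≈ 9.193
Degrees of freedom = 3 − 1 = 2; critical value at α = 0.05 is 5.991.
Since 9.193 > 5.991, we reject the null hypothesis — the data do not fit the 1:2:1 ratio.

9.193; not consistent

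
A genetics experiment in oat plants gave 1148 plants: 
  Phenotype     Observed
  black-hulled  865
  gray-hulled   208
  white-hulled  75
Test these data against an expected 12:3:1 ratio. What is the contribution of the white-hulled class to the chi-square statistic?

0.147

The 12:3:1 ratio has 16 parts, so with N = 1148 the expected counts are:
  black-hulled: 1148 × 12/16 = 861
  gray-hulled: 1148 × 3/16 = 215.25
  white-hulled: 1148 × 1/16 = 71.75
Contribution of white-hulled: (75 − 71.75)² / 71.75 = 0.1472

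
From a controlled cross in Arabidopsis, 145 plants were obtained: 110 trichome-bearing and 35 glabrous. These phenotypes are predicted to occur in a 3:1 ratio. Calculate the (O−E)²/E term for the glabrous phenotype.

0.043

Total ratio parts = 4. Expected numbers out of 145:
  trichome-bearing: 145 × 3/4 = 108.75
  glabrous: 145 × 1/4 = 36.25
Contribution of glabrous: (35 − 36.25)² / 36.25 = 0.0431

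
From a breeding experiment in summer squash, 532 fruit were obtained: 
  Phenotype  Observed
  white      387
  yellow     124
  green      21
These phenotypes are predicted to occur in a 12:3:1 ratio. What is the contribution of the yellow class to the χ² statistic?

Expected counts for N = 532 under a 12:3:1 ratio (total parts = 16):
  white: 532 × 12/16 = 399
  yellow: 532 × 3/16 = 99.75
  green: 532 × 1/16 = 33.25
Contribution of yellow: (124 − 99.75)² / 99.75 = 5.8954

5.895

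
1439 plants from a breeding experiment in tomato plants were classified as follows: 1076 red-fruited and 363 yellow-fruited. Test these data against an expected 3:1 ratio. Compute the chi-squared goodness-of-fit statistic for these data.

Total ratio parts = 4. Expected numbers out of 1439:
  red-fruited: 1439 × 3/4 = 1079.25
  yellow-fruited: 1439 × 1/4 = 359.75
χ² = Σ (O − E)² / E
  red-fruited: (1076 − 1079.25)² / 1079.25 = 0.0098
  yellow-fruited: (363 − 359.75)² / 359.75 = 0.0294
χ² = 0.0098 + 0.0294 = 0.0392 ≈ 0.039

0.039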